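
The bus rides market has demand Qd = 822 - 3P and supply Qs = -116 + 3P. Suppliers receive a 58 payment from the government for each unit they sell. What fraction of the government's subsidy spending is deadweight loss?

Pre-subsidy: 822 - 3P = -116 + 3P gives P* = 469/3, Q* = 353.
With the subsidy, sellers receive Ps = Pb + 58 for each unit, where Pb is the price buyers pay.
Supply in terms of Pb becomes Qs = -116 + 3(Pb + 58) = 58 + 3Pb. Setting this equal to demand: 822 - 3Pb = 58 + 3Pb, so Pb = 382/3.
Sellers receive Ps = 382/3 + 58 = 556/3; Q' = 822 − 3·(382/3) = 440.
ΔCS = ½(353 + 440)(469/3 − 382/3) = 11498.5; ΔPS = ½(353 + 440)(556/3 − 469/3) = 11498.5.
Government spending = 58 × 440 = 25520.
DWL = ½ × 58 × (440 − 353) = 2523; fraction = 2523 / 25520 = 87/880.

DWL / government spending = 87/880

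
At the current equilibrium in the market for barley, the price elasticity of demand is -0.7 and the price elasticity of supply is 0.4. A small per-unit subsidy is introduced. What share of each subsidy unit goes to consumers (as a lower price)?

For a small subsidy around the equilibrium, the benefit split depends on the relative slopes, which at a point are proportional to the elasticities.
Buyer share = εs/(εs + |εd|) = 0.4/(0.4 + 0.7) = 4/11; seller share = |εd|/(εs + |εd|) = 7/11.

Consumer share = 4/11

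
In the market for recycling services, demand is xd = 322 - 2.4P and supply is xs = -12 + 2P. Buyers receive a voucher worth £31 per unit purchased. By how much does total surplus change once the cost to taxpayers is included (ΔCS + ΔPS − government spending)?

Pre-subsidy: 322 - 2.4P = -12 + 2P gives P* = 835/11, x* = 1538/11.
With the rebate, buyers effectively pay Pb = Ps − 31, where Ps is the price sellers receive.
Demand in terms of Ps becomes xd = 322 − 2.4(Ps − 31) = 396.4 - 2.4Ps. Setting this equal to supply: 396.4 - 2.4Ps = -12 + 2Ps, so Ps = 1021/11.
Buyers pay Pb = 1021/11 − 31 = 680/11; x' = -12 + 2·(1021/11) = 1910/11.
ΔCS = ½(1538/11 + 1910/11)(835/11 − 680/11) = 267220/121; ΔPS = ½(1538/11 + 1910/11)(1021/11 − 835/11) = 320664/121.
Government spending = 31 × 1910/11 = 59210/11.
Net change = 267220/121 + 320664/121 − 59210/11 = -5766/11. The loss equals the DWL triangle ½·31·372/11.

Net change in total surplus = -5766/11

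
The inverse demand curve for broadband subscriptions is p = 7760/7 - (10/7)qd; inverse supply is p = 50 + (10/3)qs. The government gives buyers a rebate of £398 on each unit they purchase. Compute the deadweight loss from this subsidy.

Deadweight loss = £16632.42

Pre-subsidy: 7760/7 - (10/7)q = 50 + (10/3)q gives q* = 222.3 and p* = 791.
With the rebate, buyers effectively pay pb = ps − 398, where ps is the price sellers receive.
On the curves, pb = 7760/7 - (10/7)q and ps = 50 + (10/3)q; the wedge ps − pb = 398 gives 50 + (10/3)q − (7760/7 - (10/7)q) = 398, so q' = 305.88.
Then pb = 7760/7 − (10/7)·305.88 = 671.6 and ps = 50 + (10/3)·305.88 = 1069.6.
The subsidy expands output by 305.88 − 222.3 = 83.58 past the efficient level; on those units the gap between marginal cost and willingness to pay runs from 0 up to 398.
DWL = ½ × 398 × 83.58 = 16632.42.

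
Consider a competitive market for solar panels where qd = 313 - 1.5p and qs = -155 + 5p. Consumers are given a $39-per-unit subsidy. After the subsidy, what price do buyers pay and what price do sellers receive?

Buyers pay $42; sellers receive $81

Pre-subsidy: 313 - 1.5p = -155 + 5p gives p* = 72, q* = 205.
With the rebate, buyers effectively pay pb = ps − 39, where ps is the price sellers receive.
Demand in terms of ps becomes qd = 313 − 1.5(ps − 39) = 371.5 - 1.5ps. Setting this equal to supply: 371.5 - 1.5ps = -155 + 5ps, so ps = 81.
Buyers pay pb = 81 − 39 = 42; q' = -155 + 5·81 = 250.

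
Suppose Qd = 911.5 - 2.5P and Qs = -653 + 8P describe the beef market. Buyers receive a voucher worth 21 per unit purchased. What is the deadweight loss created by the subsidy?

Deadweight loss = 420

Pre-subsidy: 911.5 - 2.5P = -653 + 8P gives P* = 149, Q* = 539.
With the rebate, buyers effectively pay Pb = Ps − 21, where Ps is the price sellers receive.
Demand in terms of Ps becomes Qd = 911.5 − 2.5(Ps − 21) = 964 - 2.5Ps. Setting this equal to supply: 964 - 2.5Ps = -653 + 8Ps, so Ps = 154.
Buyers pay Pb = 154 − 21 = 133; Q' = -653 + 8·154 = 579.
The subsidy expands output by 579 − 539 = 40 past the efficient level; on those units the gap between marginal cost and willingness to pay runs from 0 up to 21.
DWL = ½ × 21 × 40 = 420.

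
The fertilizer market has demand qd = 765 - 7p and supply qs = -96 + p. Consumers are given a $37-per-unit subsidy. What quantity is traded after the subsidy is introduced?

Pre-subsidy: 765 - 7p = -96 + p gives p* = 107.625, q* = 11.625.
With the rebate, buyers effectively pay pb = ps − 37, where ps is the price sellers receive.
Demand in terms of ps becomes qd = 765 − 7(ps − 37) = 1024 - 7ps. Setting this equal to supply: 1024 - 7ps = -96 + ps, so ps = 140.
Buyers pay pb = 140 − 37 = 103; q' = -96 + 1·140 = 44.

q' = 44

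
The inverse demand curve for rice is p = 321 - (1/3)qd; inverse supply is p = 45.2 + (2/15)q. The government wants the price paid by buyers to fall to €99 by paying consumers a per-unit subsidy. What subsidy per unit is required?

At a buyer price of 99, quantity demanded is 963 − 3·99 = 666.
Sellers supply 666 only when they receive ps = 45.2 + (2/15)·666 = 134.
s = ps − pb = 134 − 99 = 35.

Required subsidy s = €35 per unit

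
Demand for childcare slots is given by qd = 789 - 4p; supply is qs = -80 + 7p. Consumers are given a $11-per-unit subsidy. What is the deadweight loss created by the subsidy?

Pre-subsidy: 789 - 4p = -80 + 7p gives p* = 79, q* = 473.
With the rebate, buyers effectively pay pb = ps − 11, where ps is the price sellers receive.
Demand in terms of ps becomes qd = 789 − 4(ps − 11) = 833 - 4ps. Setting this equal to supply: 833 - 4ps = -80 + 7ps, so ps = 83.
Buyers pay pb = 83 − 11 = 72; q' = -80 + 7·83 = 501.
The subsidy expands output by 501 − 473 = 28 past the efficient level; on those units the gap between marginal cost and willingness to pay runs from 0 up to 11.
DWL = ½ × 11 × 28 = 154.

Deadweight loss = $154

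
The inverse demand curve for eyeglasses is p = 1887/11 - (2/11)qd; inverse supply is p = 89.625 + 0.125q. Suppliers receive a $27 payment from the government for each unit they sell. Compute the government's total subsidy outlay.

Government cost = $9585

Pre-subsidy: 1887/11 - (2/11)q = 89.625 + 0.125q gives q* = 267 and p* = 123.
With the subsidy, sellers receive ps = pb + 27 for each unit, where pb is the price buyers pay.
On the curves, pb = 1887/11 - (2/11)q and ps = 89.625 + 0.125q; the wedge ps − pb = 27 gives 89.625 + 0.125q − (1887/11 - (2/11)q) = 27, so q' = 355.
Then pb = 1887/11 − (2/11)·355 = 107 and ps = 89.625 + 0.125·355 = 134.
Government outlay = subsidy × quantity = 27 × 355 = 9585.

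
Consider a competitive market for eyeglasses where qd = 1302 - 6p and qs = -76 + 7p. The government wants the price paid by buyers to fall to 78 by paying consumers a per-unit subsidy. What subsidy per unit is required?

At a buyer price of 78, quantity demanded is 1302 − 6·78 = 834.
Sellers supply 834 only when they receive ps with -76 + 7·ps = 834, i.e. ps = 130.
s = ps − pb = 130 − 78 = 52.

Required subsidy s = 52 per unit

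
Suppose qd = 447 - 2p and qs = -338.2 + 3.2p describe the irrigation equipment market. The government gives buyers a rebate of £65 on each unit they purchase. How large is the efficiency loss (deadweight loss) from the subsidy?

Deadweight loss = £2600

Pre-subsidy: 447 - 2p = -338.2 + 3.2p gives p* = 151, q* = 145.
With the rebate, buyers effectively pay pb = ps − 65, where ps is the price sellers receive.
Demand in terms of ps becomes qd = 447 − 2(ps − 65) = 577 - 2ps. Setting this equal to supply: 577 - 2ps = -338.2 + 3.2ps, so ps = 176.
Buyers pay pb = 176 − 65 = 111; q' = -338.2 + 3.2·176 = 225.
The subsidy expands output by 225 − 145 = 80 past the efficient level; on those units the gap between marginal cost and willingness to pay runs from 0 up to 65.
DWL = ½ × 65 × 80 = 2600.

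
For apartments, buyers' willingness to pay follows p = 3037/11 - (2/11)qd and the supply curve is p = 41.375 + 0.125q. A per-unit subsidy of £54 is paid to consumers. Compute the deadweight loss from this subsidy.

Deadweight loss = £4752

Pre-subsidy: 3037/11 - (2/11)q = 41.375 + 0.125q gives q* = 765 and p* = 137.
With the rebate, buyers effectively pay pb = ps − 54, where ps is the price sellers receive.
On the curves, pb = 3037/11 - (2/11)q and ps = 41.375 + 0.125q; the wedge ps − pb = 54 gives 41.375 + 0.125q − (3037/11 - (2/11)q) = 54, so q' = 941.
Then pb = 3037/11 − (2/11)·941 = 105 and ps = 41.375 + 0.125·941 = 159.
The subsidy expands output by 941 − 765 = 176 past the efficient level; on those units the gap between marginal cost and willingness to pay runs from 0 up to 54.
DWL = ½ × 54 × 176 = 4752.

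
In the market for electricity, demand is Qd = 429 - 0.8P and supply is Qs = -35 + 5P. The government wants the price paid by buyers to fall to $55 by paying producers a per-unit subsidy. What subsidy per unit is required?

Required subsidy s = $29 per unit

At a buyer price of 55, quantity demanded is 429 − 0.8·55 = 385.
Sellers supply 385 only when they receive Ps with -35 + 5·Ps = 385, i.e. Ps = 84.
s = Ps − Pb = 84 − 55 = 29.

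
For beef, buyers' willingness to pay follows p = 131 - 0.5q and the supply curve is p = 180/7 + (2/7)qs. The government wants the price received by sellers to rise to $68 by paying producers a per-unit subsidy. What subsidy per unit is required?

Required subsidy s = $11 per unit

At a seller price of 68, quantity supplied is -90 + 3.5·68 = 148.
Buyers absorb 148 only when they pay pb = 131 − 0.5·148 = 57.
s = ps − pb = 68 − 57 = 11.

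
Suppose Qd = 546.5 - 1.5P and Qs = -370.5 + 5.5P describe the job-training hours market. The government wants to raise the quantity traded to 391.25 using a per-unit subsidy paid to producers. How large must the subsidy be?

Required subsidy s = 35 per unit

At Q = 391.25, invert demand for the buyer price: Pb = (546.5 − 391.25)/1.5 = 103.5; invert supply for the seller price: Ps = (391.25 − (-370.5))/5.5 = 138.5.
The subsidy must fill the gap: s = Ps − Pb = 138.5 − 103.5 = 35.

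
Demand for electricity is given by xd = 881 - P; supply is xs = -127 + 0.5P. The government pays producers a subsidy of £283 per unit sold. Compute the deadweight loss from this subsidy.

Pre-subsidy: 881 - P = -127 + 0.5P gives P* = 672, x* = 209.
With the subsidy, sellers receive Ps = Pb + 283 for each unit, where Pb is the price buyers pay.
Supply in terms of Pb becomes xs = -127 + 0.5(Pb + 283) = 14.5 + 0.5Pb. Setting this equal to demand: 881 - Pb = 14.5 + 0.5Pb, so Pb = 1733/3.
Sellers receive Ps = 1733/3 + 283 = 2582/3; x' = 881 − 1·(1733/3) = 910/3.
The subsidy expands output by 910/3 − 209 = 283/3 past the efficient level; on those units the gap between marginal cost and willingness to pay runs from 0 up to 283.
DWL = ½ × 283 × 283/3 = 80089/6.

Deadweight loss = 80089/6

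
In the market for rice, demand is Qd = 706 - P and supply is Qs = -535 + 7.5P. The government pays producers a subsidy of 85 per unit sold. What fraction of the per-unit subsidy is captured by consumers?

Pre-subsidy: 706 - P = -535 + 7.5P gives P* = 146, Q* = 560.
With the subsidy, sellers receive Ps = Pb + 85 for each unit, where Pb is the price buyers pay.
Supply in terms of Pb becomes Qs = -535 + 7.5(Pb + 85) = 102.5 + 7.5Pb. Setting this equal to demand: 706 - Pb = 102.5 + 7.5Pb, so Pb = 71.
Sellers receive Ps = 71 + 85 = 156; Q' = 706 − 1·71 = 635.
Buyers' price falls by P* − Pb = 146 − 71 = 75; sellers' price rises by Ps − P* = 156 − 146 = 10.
So consumers capture 75/85 = 15/17 of each unit of subsidy.

Consumer share = 15/17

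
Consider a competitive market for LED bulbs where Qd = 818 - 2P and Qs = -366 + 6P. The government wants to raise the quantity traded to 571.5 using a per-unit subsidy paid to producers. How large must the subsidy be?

Required subsidy s = 33 per unit

At Q = 571.5, invert demand for the buyer price: Pb = (818 − 571.5)/2 = 123.25; invert supply for the seller price: Ps = (571.5 − (-366))/6 = 156.25.
The subsidy must fill the gap: s = Ps − Pb = 156.25 − 123.25 = 33.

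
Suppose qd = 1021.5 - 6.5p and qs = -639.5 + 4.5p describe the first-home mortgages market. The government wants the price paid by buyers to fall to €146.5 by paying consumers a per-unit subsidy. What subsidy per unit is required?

Required subsidy s = €11 per unit

At a buyer price of 146.5, quantity demanded is 1021.5 − 6.5·146.5 = 69.25.
Sellers supply 69.25 only when they receive ps with -639.5 + 4.5·ps = 69.25, i.e. ps = 157.5.
s = ps − pb = 157.5 − 146.5 = 11.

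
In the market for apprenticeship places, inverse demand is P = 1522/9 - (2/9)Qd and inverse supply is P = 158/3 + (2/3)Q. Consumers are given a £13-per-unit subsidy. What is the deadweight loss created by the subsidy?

Deadweight loss = £95.0625

Pre-subsidy: 1522/9 - (2/9)Q = 158/3 + (2/3)Q gives Q* = 131 and P* = 140.
With the rebate, buyers effectively pay Pb = Ps − 13, where Ps is the price sellers receive.
On the curves, Pb = 1522/9 - (2/9)Q and Ps = 158/3 + (2/3)Q; the wedge Ps − Pb = 13 gives 158/3 + (2/3)Q − (1522/9 - (2/9)Q) = 13, so Q' = 145.625.
Then Pb = 1522/9 − (2/9)·145.625 = 136.75 and Ps = 158/3 + (2/3)·145.625 = 149.75.
The subsidy expands output by 145.625 − 131 = 14.625 past the efficient level; on those units the gap between marginal cost and willingness to pay runs from 0 up to 13.
DWL = ½ × 13 × 14.625 = 95.0625.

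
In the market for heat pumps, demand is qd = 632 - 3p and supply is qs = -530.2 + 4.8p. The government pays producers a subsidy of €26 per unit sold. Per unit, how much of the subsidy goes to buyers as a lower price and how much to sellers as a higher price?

Buyers gain €16 per unit; sellers gain €10 per unit

Pre-subsidy: 632 - 3p = -530.2 + 4.8p gives p* = 149, q* = 185.
With the subsidy, sellers receive ps = pb + 26 for each unit, where pb is the price buyers pay.
Supply in terms of pb becomes qs = -530.2 + 4.8(pb + 26) = -405.4 + 4.8pb. Setting this equal to demand: 632 - 3pb = -405.4 + 4.8pb, so pb = 133.
Sellers receive ps = 133 + 26 = 159; q' = 632 − 3·133 = 233.
Buyers' price falls by p* − pb = 149 − 133 = 16; sellers' price rises by ps − p* = 159 − 149 = 10.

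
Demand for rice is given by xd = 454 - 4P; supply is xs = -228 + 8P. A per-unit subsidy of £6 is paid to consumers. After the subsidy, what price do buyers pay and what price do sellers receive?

Buyers pay 317/6; sellers receive 353/6

Pre-subsidy: 454 - 4P = -228 + 8P gives P* = 341/6, x* = 680/3.
With the rebate, buyers effectively pay Pb = Ps − 6, where Ps is the price sellers receive.
Demand in terms of Ps becomes xd = 454 − 4(Ps − 6) = 478 - 4Ps. Setting this equal to supply: 478 - 4Ps = -228 + 8Ps, so Ps = 353/6.
Buyers pay Pb = 353/6 − 6 = 317/6; x' = -228 + 8·(353/6) = 728/3.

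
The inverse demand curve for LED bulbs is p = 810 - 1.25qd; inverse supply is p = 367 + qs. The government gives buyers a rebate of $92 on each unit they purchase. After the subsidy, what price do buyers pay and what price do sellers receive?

Buyers pay 4615/9; sellers receive 5443/9

Pre-subsidy: 810 - 1.25q = 367 + q gives q* = 1772/9 and p* = 5075/9.
With the rebate, buyers effectively pay pb = ps − 92, where ps is the price sellers receive.
On the curves, pb = 810 - 1.25q and ps = 367 + q; the wedge ps − pb = 92 gives 367 + q − (810 - 1.25q) = 92, so q' = 2140/9.
Then pb = 810 − 1.25·(2140/9) = 4615/9 and ps = 367 + 1·(2140/9) = 5443/9.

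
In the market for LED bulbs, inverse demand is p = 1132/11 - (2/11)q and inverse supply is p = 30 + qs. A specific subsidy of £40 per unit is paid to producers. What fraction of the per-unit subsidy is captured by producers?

Producer share = 11/13

Pre-subsidy: 1132/11 - (2/11)q = 30 + q gives q* = 802/13 and p* = 1192/13.
With the subsidy, sellers receive ps = pb + 40 for each unit, where pb is the price buyers pay.
On the curves, pb = 1132/11 - (2/11)q and ps = 30 + q; the wedge ps − pb = 40 gives 30 + q − (1132/11 - (2/11)q) = 40, so q' = 1242/13.
Then pb = 1132/11 − (2/11)·(1242/13) = 1112/13 and ps = 30 + 1·(1242/13) = 1632/13.
Buyers' price falls by p* − pb = 1192/13 − 1112/13 = 80/13; sellers' price rises by ps − p* = 1632/13 − 1192/13 = 440/13.
So producers capture (440/13)/40 = 11/13 of each unit of subsidy.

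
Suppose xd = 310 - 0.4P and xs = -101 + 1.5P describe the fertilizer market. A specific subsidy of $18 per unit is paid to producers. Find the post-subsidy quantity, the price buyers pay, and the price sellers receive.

x' = 4354/19; buyers pay 3840/19; sellers receive 4182/19

Pre-subsidy: 310 - 0.4P = -101 + 1.5P gives P* = 4110/19, x* = 4246/19.
With the subsidy, sellers receive Ps = Pb + 18 for each unit, where Pb is the price buyers pay.
Supply in terms of Pb becomes xs = -101 + 1.5(Pb + 18) = -74 + 1.5Pb. Setting this equal to demand: 310 - 0.4Pb = -74 + 1.5Pb, so Pb = 3840/19.
Sellers receive Ps = 3840/19 + 18 = 4182/19; x' = 310 − 0.4·(3840/19) = 4354/19.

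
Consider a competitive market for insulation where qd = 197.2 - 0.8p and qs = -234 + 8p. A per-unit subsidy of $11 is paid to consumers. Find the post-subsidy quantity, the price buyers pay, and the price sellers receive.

Pre-subsidy: 197.2 - 0.8p = -234 + 8p gives p* = 49, q* = 158.
With the rebate, buyers effectively pay pb = ps − 11, where ps is the price sellers receive.
Demand in terms of ps becomes qd = 197.2 − 0.8(ps − 11) = 206 - 0.8ps. Setting this equal to supply: 206 - 0.8ps = -234 + 8ps, so ps = 50.
Buyers pay pb = 50 − 11 = 39; q' = -234 + 8·50 = 166.

q' = 166; buyers pay $39; sellers receive $50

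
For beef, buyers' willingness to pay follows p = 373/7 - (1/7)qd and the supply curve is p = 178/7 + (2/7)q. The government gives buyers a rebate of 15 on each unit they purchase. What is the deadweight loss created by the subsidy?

Pre-subsidy: 373/7 - (1/7)q = 178/7 + (2/7)q gives q* = 65 and p* = 44.
With the rebate, buyers effectively pay pb = ps − 15, where ps is the price sellers receive.
On the curves, pb = 373/7 - (1/7)q and ps = 178/7 + (2/7)q; the wedge ps − pb = 15 gives 178/7 + (2/7)q − (373/7 - (1/7)q) = 15, so q' = 100.
Then pb = 373/7 − (1/7)·100 = 39 and ps = 178/7 + (2/7)·100 = 54.
The subsidy expands output by 100 − 65 = 35 past the efficient level; on those units the gap between marginal cost and willingness to pay runs from 0 up to 15.
DWL = ½ × 15 × 35 = 262.5.

Deadweight loss = 262.5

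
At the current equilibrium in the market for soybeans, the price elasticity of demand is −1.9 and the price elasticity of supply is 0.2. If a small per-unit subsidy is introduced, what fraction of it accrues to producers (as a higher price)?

For a small subsidy around the equilibrium, the benefit split depends on the relative slopes, which at a point are proportional to the elasticities.
Buyer share = εs/(εs + |εd|) = 0.2/(0.2 + 1.9) = 2/21; seller share = |εd|/(εs + |εd|) = 19/21.
So producers capture 19/21 of the subsidy.

Producer share = 19/21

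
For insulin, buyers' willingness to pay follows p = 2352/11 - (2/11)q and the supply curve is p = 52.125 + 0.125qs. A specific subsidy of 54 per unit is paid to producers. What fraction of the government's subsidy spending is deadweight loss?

Pre-subsidy: 2352/11 - (2/11)q = 52.125 + 0.125q gives q* = 527 and p* = 118.
With the subsidy, sellers receive ps = pb + 54 for each unit, where pb is the price buyers pay.
On the curves, pb = 2352/11 - (2/11)q and ps = 52.125 + 0.125q; the wedge ps − pb = 54 gives 52.125 + 0.125q − (2352/11 - (2/11)q) = 54, so q' = 703.
Then pb = 2352/11 − (2/11)·703 = 86 and ps = 52.125 + 0.125·703 = 140.
ΔCS = ½(527 + 703)(118 − 86) = 19680; ΔPS = ½(527 + 703)(140 − 118) = 13530.
Government spending = 54 × 703 = 37962.
DWL = ½ × 54 × (703 − 527) = 4752; fraction = 4752 / 37962 = 88/703.

DWL / government spending = 88/703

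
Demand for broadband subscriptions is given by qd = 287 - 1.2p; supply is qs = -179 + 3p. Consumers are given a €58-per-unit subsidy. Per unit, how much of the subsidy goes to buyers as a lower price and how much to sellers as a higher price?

Pre-subsidy: 287 - 1.2p = -179 + 3p gives p* = 2330/21, q* = 1077/7.
With the rebate, buyers effectively pay pb = ps − 58, where ps is the price sellers receive.
Demand in terms of ps becomes qd = 287 − 1.2(ps − 58) = 356.6 - 1.2ps. Setting this equal to supply: 356.6 - 1.2ps = -179 + 3ps, so ps = 2678/21.
Buyers pay pb = 2678/21 − 58 = 1460/21; q' = -179 + 3·(2678/21) = 1425/7.
Buyers' price falls by p* − pb = 2330/21 − 1460/21 = 290/7; sellers' price rises by ps − p* = 2678/21 − 2330/21 = 116/7.

Buyers gain 290/7 per unit; sellers gain 116/7 per unit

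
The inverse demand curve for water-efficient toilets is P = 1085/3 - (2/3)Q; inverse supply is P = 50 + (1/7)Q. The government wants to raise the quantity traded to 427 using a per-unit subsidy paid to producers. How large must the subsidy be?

At Q = 427, from the demand curve buyers pay Pb = 1085/3 − (2/3)·427 = 77; from the supply curve sellers need Ps = 50 + (1/7)·427 = 111.
The subsidy must fill the gap: s = Ps − Pb = 111 − 77 = 34.

Required subsidy s = 34 per unit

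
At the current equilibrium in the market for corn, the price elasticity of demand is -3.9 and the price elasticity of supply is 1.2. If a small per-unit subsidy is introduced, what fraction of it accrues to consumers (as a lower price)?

For a small subsidy around the equilibrium, the benefit split depends on the relative slopes, which at a point are proportional to the elasticities.
Buyer share = εs/(εs + |εd|) = 1.2/(1.2 + 3.9) = 4/17; seller share = |εd|/(εs + |εd|) = 13/17.

Consumer share = 4/17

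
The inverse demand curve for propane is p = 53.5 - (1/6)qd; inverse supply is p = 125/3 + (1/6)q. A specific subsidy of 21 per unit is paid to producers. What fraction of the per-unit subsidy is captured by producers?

Pre-subsidy: 53.5 - (1/6)q = 125/3 + (1/6)q gives q* = 35.5 and p* = 571/12.
With the subsidy, sellers receive ps = pb + 21 for each unit, where pb is the price buyers pay.
On the curves, pb = 53.5 - (1/6)q and ps = 125/3 + (1/6)q; the wedge ps − pb = 21 gives 125/3 + (1/6)q − (53.5 - (1/6)q) = 21, so q' = 98.5.
Then pb = 53.5 − (1/6)·98.5 = 445/12 and ps = 125/3 + (1/6)·98.5 = 697/12.
Buyers' price falls by p* − pb = 571/12 − 445/12 = 10.5; sellers' price rises by ps − p* = 697/12 − 571/12 = 10.5.
So producers capture 10.5/21 = 0.5 of each unit of subsidy.

Producer share = 0.5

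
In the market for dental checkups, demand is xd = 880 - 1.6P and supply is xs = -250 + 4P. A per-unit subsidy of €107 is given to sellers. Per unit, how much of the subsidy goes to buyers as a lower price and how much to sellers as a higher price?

Pre-subsidy: 880 - 1.6P = -250 + 4P gives P* = 2825/14, x* = 3900/7.
With the subsidy, sellers receive Ps = Pb + 107 for each unit, where Pb is the price buyers pay.
Supply in terms of Pb becomes xs = -250 + 4(Pb + 107) = 178 + 4Pb. Setting this equal to demand: 880 - 1.6Pb = 178 + 4Pb, so Pb = 1755/14.
Sellers receive Ps = 1755/14 + 107 = 3253/14; x' = 880 − 1.6·(1755/14) = 4756/7.
Buyers' price falls by P* − Pb = 2825/14 − 1755/14 = 535/7; sellers' price rises by Ps − P* = 3253/14 − 2825/14 = 214/7.

Buyers gain 535/7 per unit; sellers gain 214/7 per unit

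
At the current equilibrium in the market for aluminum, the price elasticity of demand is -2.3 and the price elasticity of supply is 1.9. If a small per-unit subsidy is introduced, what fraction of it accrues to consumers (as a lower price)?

For a small subsidy around the equilibrium, the benefit split depends on the relative slopes, which at a point are proportional to the elasticities.
Buyer share = εs/(εs + |εd|) = 1.9/(1.9 + 2.3) = 19/42; seller share = |εd|/(εs + |εd|) = 23/42.

Consumer share = 19/42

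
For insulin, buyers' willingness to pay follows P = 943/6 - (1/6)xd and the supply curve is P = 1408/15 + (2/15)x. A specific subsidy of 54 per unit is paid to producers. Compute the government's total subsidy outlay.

Pre-subsidy: 943/6 - (1/6)x = 1408/15 + (2/15)x gives x* = 211 and P* = 122.
With the subsidy, sellers receive Ps = Pb + 54 for each unit, where Pb is the price buyers pay.
On the curves, Pb = 943/6 - (1/6)x and Ps = 1408/15 + (2/15)x; the wedge Ps − Pb = 54 gives 1408/15 + (2/15)x − (943/6 - (1/6)x) = 54, so x' = 391.
Then Pb = 943/6 − (1/6)·391 = 92 and Ps = 1408/15 + (2/15)·391 = 146.
Government outlay = subsidy × quantity = 54 × 391 = 21114.

Government cost = 21114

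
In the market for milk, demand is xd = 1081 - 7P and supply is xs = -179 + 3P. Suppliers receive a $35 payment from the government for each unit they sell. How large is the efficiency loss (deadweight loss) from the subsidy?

Deadweight loss = $1286.25

Pre-subsidy: 1081 - 7P = -179 + 3P gives P* = 126, x* = 199.
With the subsidy, sellers receive Ps = Pb + 35 for each unit, where Pb is the price buyers pay.
Supply in terms of Pb becomes xs = -179 + 3(Pb + 35) = -74 + 3Pb. Setting this equal to demand: 1081 - 7Pb = -74 + 3Pb, so Pb = 115.5.
Sellers receive Ps = 115.5 + 35 = 150.5; x' = 1081 − 7·115.5 = 272.5.
The subsidy expands output by 272.5 − 199 = 73.5 past the efficient level; on those units the gap between marginal cost and willingness to pay runs from 0 up to 35.
DWL = ½ × 35 × 73.5 = 1286.25.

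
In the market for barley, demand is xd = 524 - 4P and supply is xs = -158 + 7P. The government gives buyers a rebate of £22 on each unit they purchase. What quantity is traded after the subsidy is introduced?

x' = 332

Pre-subsidy: 524 - 4P = -158 + 7P gives P* = 62, x* = 276.
With the rebate, buyers effectively pay Pb = Ps − 22, where Ps is the price sellers receive.
Demand in terms of Ps becomes xd = 524 − 4(Ps − 22) = 612 - 4Ps. Setting this equal to supply: 612 - 4Ps = -158 + 7Ps, so Ps = 70.
Buyers pay Pb = 70 − 22 = 48; x' = -158 + 7·70 = 332.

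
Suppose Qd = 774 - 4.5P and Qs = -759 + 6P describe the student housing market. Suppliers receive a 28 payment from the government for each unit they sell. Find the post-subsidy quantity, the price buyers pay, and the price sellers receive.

Pre-subsidy: 774 - 4.5P = -759 + 6P gives P* = 146, Q* = 117.
With the subsidy, sellers receive Ps = Pb + 28 for each unit, where Pb is the price buyers pay.
Supply in terms of Pb becomes Qs = -759 + 6(Pb + 28) = -591 + 6Pb. Setting this equal to demand: 774 - 4.5Pb = -591 + 6Pb, so Pb = 130.
Sellers receive Ps = 130 + 28 = 158; Q' = 774 − 4.5·130 = 189.

Q' = 189; buyers pay 130; sellers receive 158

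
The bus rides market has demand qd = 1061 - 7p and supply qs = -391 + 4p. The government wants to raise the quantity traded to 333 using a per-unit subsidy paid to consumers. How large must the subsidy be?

At q = 333, invert demand for the buyer price: pb = (1061 − 333)/7 = 104; invert supply for the seller price: ps = (333 − (-391))/4 = 181.
The subsidy must fill the gap: s = ps − pb = 181 − 104 = 77.

Required subsidy s = 77 per unit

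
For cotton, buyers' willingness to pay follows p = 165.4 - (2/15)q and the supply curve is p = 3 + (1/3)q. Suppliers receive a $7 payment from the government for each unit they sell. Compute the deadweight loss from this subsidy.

Pre-subsidy: 165.4 - (2/15)q = 3 + (1/3)q gives q* = 348 and p* = 119.
With the subsidy, sellers receive ps = pb + 7 for each unit, where pb is the price buyers pay.
On the curves, pb = 165.4 - (2/15)q and ps = 3 + (1/3)q; the wedge ps − pb = 7 gives 3 + (1/3)q − (165.4 - (2/15)q) = 7, so q' = 363.
Then pb = 165.4 − (2/15)·363 = 117 and ps = 3 + (1/3)·363 = 124.
The subsidy expands output by 363 − 348 = 15 past the efficient level; on those units the gap between marginal cost and willingness to pay runs from 0 up to 7.
DWL = ½ × 7 × 15 = 52.5.

Deadweight loss = $52.5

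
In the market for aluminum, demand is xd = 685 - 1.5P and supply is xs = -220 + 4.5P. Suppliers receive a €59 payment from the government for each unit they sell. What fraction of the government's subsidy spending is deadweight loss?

DWL / government spending = 531/8402

Pre-subsidy: 685 - 1.5P = -220 + 4.5P gives P* = 905/6, x* = 458.75.
With the subsidy, sellers receive Ps = Pb + 59 for each unit, where Pb is the price buyers pay.
Supply in terms of Pb becomes xs = -220 + 4.5(Pb + 59) = 45.5 + 4.5Pb. Setting this equal to demand: 685 - 1.5Pb = 45.5 + 4.5Pb, so Pb = 1279/12.
Sellers receive Ps = 1279/12 + 59 = 1987/12; x' = 685 − 1.5·(1279/12) = 525.125.
ΔCS = ½(458.75 + 525.125)(905/6 − 1279/12) = 21768.234375; ΔPS = ½(458.75 + 525.125)(1987/12 − 905/6) = 7256.078125.
Government spending = 59 × 525.125 = 30982.375.
DWL = ½ × 59 × (525.125 − 458.75) = 1958.0625; fraction = 1958.0625 / 30982.375 = 531/8402.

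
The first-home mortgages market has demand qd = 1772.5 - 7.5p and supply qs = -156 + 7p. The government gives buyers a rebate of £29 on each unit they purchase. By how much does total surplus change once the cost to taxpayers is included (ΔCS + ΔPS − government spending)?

Pre-subsidy: 1772.5 - 7.5p = -156 + 7p gives p* = 133, q* = 775.
With the rebate, buyers effectively pay pb = ps − 29, where ps is the price sellers receive.
Demand in terms of ps becomes qd = 1772.5 − 7.5(ps − 29) = 1990 - 7.5ps. Setting this equal to supply: 1990 - 7.5ps = -156 + 7ps, so ps = 148.
Buyers pay pb = 148 − 29 = 119; q' = -156 + 7·148 = 880.
ΔCS = ½(775 + 880)(133 − 119) = 11585; ΔPS = ½(775 + 880)(148 − 133) = 12412.5.
Government spending = 29 × 880 = 25520.
Net change = 11585 + 12412.5 − 25520 = -1522.5. The loss equals the DWL triangle ½·29·105.

Net change in total surplus = -£1522.5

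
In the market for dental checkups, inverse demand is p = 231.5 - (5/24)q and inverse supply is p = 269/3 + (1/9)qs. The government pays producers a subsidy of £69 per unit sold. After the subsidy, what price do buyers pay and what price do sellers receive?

Pre-subsidy: 231.5 - (5/24)q = 269/3 + (1/9)q gives q* = 444 and p* = 139.
With the subsidy, sellers receive ps = pb + 69 for each unit, where pb is the price buyers pay.
On the curves, pb = 231.5 - (5/24)q and ps = 269/3 + (1/9)q; the wedge ps − pb = 69 gives 269/3 + (1/9)q − (231.5 - (5/24)q) = 69, so q' = 660.
Then pb = 231.5 − (5/24)·660 = 94 and ps = 269/3 + (1/9)·660 = 163.

Buyers pay £94; sellers receive £163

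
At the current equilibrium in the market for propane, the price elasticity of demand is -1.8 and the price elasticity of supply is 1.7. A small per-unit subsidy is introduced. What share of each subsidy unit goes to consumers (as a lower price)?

Consumer share = 17/35

For a small subsidy around the equilibrium, the benefit split depends on the relative slopes, which at a point are proportional to the elasticities.
Buyer share = εs/(εs + |εd|) = 1.7/(1.7 + 1.8) = 17/35; seller share = |εd|/(εs + |εd|) = 18/35.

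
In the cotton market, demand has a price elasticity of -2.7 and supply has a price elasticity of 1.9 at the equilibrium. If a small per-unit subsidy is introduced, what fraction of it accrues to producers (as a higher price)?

Producer share = 27/46

For a small subsidy around the equilibrium, the benefit split depends on the relative slopes, which at a point are proportional to the elasticities.
Buyer share = εs/(εs + |εd|) = 1.9/(1.9 + 2.7) = 19/46; seller share = |εd|/(εs + |εd|) = 27/46.
So producers capture 27/46 of the subsidy.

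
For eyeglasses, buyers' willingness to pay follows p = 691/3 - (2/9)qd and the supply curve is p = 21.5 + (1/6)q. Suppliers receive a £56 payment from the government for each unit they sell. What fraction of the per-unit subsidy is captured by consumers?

Consumer share = 4/7

Pre-subsidy: 691/3 - (2/9)q = 21.5 + (1/6)q gives q* = 537 and p* = 111.
With the subsidy, sellers receive ps = pb + 56 for each unit, where pb is the price buyers pay.
On the curves, pb = 691/3 - (2/9)q and ps = 21.5 + (1/6)q; the wedge ps − pb = 56 gives 21.5 + (1/6)q − (691/3 - (2/9)q) = 56, so q' = 681.
Then pb = 691/3 − (2/9)·681 = 79 and ps = 21.5 + (1/6)·681 = 135.
Buyers' price falls by p* − pb = 111 − 79 = 32; sellers' price rises by ps − p* = 135 − 111 = 24.
So consumers capture 32/56 = 4/7 of each unit of subsidy.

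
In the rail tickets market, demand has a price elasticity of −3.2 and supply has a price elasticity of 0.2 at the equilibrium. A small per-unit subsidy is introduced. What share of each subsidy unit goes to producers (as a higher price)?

Producer share = 16/17

For a small subsidy around the equilibrium, the benefit split depends on the relative slopes, which at a point are proportional to the elasticities.
Buyer share = εs/(εs + |εd|) = 0.2/(0.2 + 3.2) = 1/17; seller share = |εd|/(εs + |εd|) = 16/17.
So producers capture 16/17 of the subsidy.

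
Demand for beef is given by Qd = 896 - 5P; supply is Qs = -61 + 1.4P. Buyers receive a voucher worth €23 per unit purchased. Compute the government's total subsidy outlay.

Government cost = €3990.5

Pre-subsidy: 896 - 5P = -61 + 1.4P gives P* = 149.53125, Q* = 148.34375.
With the rebate, buyers effectively pay Pb = Ps − 23, where Ps is the price sellers receive.
Demand in terms of Ps becomes Qd = 896 − 5(Ps − 23) = 1011 - 5Ps. Setting this equal to supply: 1011 - 5Ps = -61 + 1.4Ps, so Ps = 167.5.
Buyers pay Pb = 167.5 − 23 = 144.5; Q' = -61 + 1.4·167.5 = 173.5.
Government outlay = subsidy × quantity = 23 × 173.5 = 3990.5.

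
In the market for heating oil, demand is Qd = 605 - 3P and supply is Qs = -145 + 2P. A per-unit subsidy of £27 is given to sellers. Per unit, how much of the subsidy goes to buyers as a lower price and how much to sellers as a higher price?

Pre-subsidy: 605 - 3P = -145 + 2P gives P* = 150, Q* = 155.
With the subsidy, sellers receive Ps = Pb + 27 for each unit, where Pb is the price buyers pay.
Supply in terms of Pb becomes Qs = -145 + 2(Pb + 27) = -91 + 2Pb. Setting this equal to demand: 605 - 3Pb = -91 + 2Pb, so Pb = 139.2.
Sellers receive Ps = 139.2 + 27 = 166.2; Q' = 605 − 3·139.2 = 187.4.
Buyers' price falls by P* − Pb = 150 − 139.2 = 10.8; sellers' price rises by Ps − P* = 166.2 − 150 = 16.2.

Buyers gain £10.8 per unit; sellers gain £16.2 per unit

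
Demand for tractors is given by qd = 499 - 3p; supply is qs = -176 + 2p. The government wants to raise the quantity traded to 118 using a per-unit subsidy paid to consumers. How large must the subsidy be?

Required subsidy s = 20 per unit

At q = 118, invert demand for the buyer price: pb = (499 − 118)/3 = 127; invert supply for the seller price: ps = (118 − (-176))/2 = 147.
The subsidy must fill the gap: s = ps − pb = 147 − 127 = 20.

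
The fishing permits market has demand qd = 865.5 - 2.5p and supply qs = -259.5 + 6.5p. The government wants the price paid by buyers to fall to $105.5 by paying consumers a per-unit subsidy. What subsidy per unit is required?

Required subsidy s = $27 per unit

At a buyer price of 105.5, quantity demanded is 865.5 − 2.5·105.5 = 601.75.
Sellers supply 601.75 only when they receive ps with -259.5 + 6.5·ps = 601.75, i.e. ps = 132.5.
s = ps − pb = 132.5 − 105.5 = 27.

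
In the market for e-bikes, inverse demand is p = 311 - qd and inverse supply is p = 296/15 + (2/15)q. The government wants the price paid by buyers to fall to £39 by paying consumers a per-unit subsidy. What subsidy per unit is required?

At a buyer price of 39, quantity demanded is 311 − 1·39 = 272.
Sellers supply 272 only when they receive ps = 296/15 + (2/15)·272 = 56.
s = ps − pb = 56 − 39 = 17.

Required subsidy s = £17 per unit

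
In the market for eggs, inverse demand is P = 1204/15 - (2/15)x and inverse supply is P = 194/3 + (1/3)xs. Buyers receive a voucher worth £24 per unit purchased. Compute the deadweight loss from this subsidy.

Deadweight loss = 4320/7

Pre-subsidy: 1204/15 - (2/15)x = 194/3 + (1/3)x gives x* = 234/7 and P* = 1592/21.
With the rebate, buyers effectively pay Pb = Ps − 24, where Ps is the price sellers receive.
On the curves, Pb = 1204/15 - (2/15)x and Ps = 194/3 + (1/3)x; the wedge Ps − Pb = 24 gives 194/3 + (1/3)x − (1204/15 - (2/15)x) = 24, so x' = 594/7.
Then Pb = 1204/15 − (2/15)·(594/7) = 1448/21 and Ps = 194/3 + (1/3)·(594/7) = 1952/21.
The subsidy expands output by 594/7 − 234/7 = 360/7 past the efficient level; on those units the gap between marginal cost and willingness to pay runs from 0 up to 24.
DWL = ½ × 24 × 360/7 = 4320/7.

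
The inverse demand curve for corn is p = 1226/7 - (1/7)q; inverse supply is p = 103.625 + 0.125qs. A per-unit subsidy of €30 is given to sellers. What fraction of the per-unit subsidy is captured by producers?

Pre-subsidy: 1226/7 - (1/7)q = 103.625 + 0.125q gives q* = 267 and p* = 137.
With the subsidy, sellers receive ps = pb + 30 for each unit, where pb is the price buyers pay.
On the curves, pb = 1226/7 - (1/7)q and ps = 103.625 + 0.125q; the wedge ps − pb = 30 gives 103.625 + 0.125q − (1226/7 - (1/7)q) = 30, so q' = 379.
Then pb = 1226/7 − (1/7)·379 = 121 and ps = 103.625 + 0.125·379 = 151.
Buyers' price falls by p* − pb = 137 − 121 = 16; sellers' price rises by ps − p* = 151 − 137 = 14.
So producers capture 14/30 = 7/15 of each unit of subsidy.

Producer share = 7/15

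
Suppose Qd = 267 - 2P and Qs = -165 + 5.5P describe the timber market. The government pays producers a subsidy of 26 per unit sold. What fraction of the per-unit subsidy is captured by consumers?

Pre-subsidy: 267 - 2P = -165 + 5.5P gives P* = 57.6, Q* = 151.8.
With the subsidy, sellers receive Ps = Pb + 26 for each unit, where Pb is the price buyers pay.
Supply in terms of Pb becomes Qs = -165 + 5.5(Pb + 26) = -22 + 5.5Pb. Setting this equal to demand: 267 - 2Pb = -22 + 5.5Pb, so Pb = 578/15.
Sellers receive Ps = 578/15 + 26 = 968/15; Q' = 267 − 2·(578/15) = 2849/15.
Buyers' price falls by P* − Pb = 57.6 − 578/15 = 286/15; sellers' price rises by Ps − P* = 968/15 − 57.6 = 104/15.
So consumers capture (286/15)/26 = 11/15 of each unit of subsidy.

Consumer share = 11/15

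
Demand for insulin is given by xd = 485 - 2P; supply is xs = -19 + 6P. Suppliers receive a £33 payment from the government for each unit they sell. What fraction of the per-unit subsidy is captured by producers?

Producer share = 0.25

Pre-subsidy: 485 - 2P = -19 + 6P gives P* = 63, x* = 359.
With the subsidy, sellers receive Ps = Pb + 33 for each unit, where Pb is the price buyers pay.
Supply in terms of Pb becomes xs = -19 + 6(Pb + 33) = 179 + 6Pb. Setting this equal to demand: 485 - 2Pb = 179 + 6Pb, so Pb = 38.25.
Sellers receive Ps = 38.25 + 33 = 71.25; x' = 485 − 2·38.25 = 408.5.
Buyers' price falls by P* − Pb = 63 − 38.25 = 24.75; sellers' price rises by Ps − P* = 71.25 − 63 = 8.25.
So producers capture 8.25/33 = 0.25 of each unit of subsidy.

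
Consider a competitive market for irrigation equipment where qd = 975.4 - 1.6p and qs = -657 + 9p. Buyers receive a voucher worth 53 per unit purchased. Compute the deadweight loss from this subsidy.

Deadweight loss = 1908

Pre-subsidy: 975.4 - 1.6p = -657 + 9p gives p* = 154, q* = 729.
With the rebate, buyers effectively pay pb = ps − 53, where ps is the price sellers receive.
Demand in terms of ps becomes qd = 975.4 − 1.6(ps − 53) = 1060.2 - 1.6ps. Setting this equal to supply: 1060.2 - 1.6ps = -657 + 9ps, so ps = 162.
Buyers pay pb = 162 − 53 = 109; q' = -657 + 9·162 = 801.
The subsidy expands output by 801 − 729 = 72 past the efficient level; on those units the gap between marginal cost and willingness to pay runs from 0 up to 53.
DWL = ½ × 53 × 72 = 1908.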